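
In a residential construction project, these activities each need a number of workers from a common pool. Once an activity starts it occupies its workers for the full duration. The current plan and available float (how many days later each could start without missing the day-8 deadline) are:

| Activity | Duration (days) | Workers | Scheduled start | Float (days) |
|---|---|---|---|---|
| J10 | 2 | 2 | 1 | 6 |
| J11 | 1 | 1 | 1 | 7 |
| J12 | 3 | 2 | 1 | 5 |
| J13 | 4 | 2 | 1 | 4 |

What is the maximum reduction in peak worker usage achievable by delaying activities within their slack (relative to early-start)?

Early-start peak: d1:7  d2:6  d3:4  d4:2  d5:0  d6:0  d7:0  d8:0 ⇒ 7.
Leveled (J10@1, J11@1, J12@2, J13@3): d1:3  d2:4  d3:4  d4:4  d5:2  d6:2  d7:0  d8:0 ⇒ 4.
Reduction 7 − 4 = 3.

3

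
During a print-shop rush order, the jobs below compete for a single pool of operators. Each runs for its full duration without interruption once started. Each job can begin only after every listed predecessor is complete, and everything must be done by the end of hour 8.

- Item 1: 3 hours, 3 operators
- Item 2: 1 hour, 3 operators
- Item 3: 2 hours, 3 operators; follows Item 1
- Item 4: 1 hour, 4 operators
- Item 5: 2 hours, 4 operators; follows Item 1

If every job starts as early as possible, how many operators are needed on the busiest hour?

Early-start schedule: Item 1@1, Item 2@1, Item 3@4, Item 4@1, Item 5@4.
Load per hour: hour 1: 10, hour 2: 3, hour 3: 3, hour 4: 7, hour 5: 7, hour 6: 0, hour 7: 0, hour 8: 0.
Peak is 10.

10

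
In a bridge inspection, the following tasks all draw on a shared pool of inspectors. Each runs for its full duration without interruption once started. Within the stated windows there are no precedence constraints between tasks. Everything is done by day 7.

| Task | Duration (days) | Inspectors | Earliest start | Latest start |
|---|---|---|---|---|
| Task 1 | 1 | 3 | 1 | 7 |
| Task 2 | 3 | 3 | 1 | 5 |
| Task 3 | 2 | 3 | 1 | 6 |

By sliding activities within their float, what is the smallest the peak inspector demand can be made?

3

Early-start (Task 1@1, Task 2@1, Task 3@1) gives peak 9: d1:9  d2:6  d3:3  d4:0  d5:0  d6:0  d7:0.
Shift Task 2→2, Task 3→5.
Schedule Task 1@1, Task 2@2, Task 3@5: d1:3  d2:3  d3:3  d4:3  d5:3  d6:3  d7:0 — peak 3.
Total inspector-days = 18 over 7 days ⇒ peak ≥ ⌈18/7⌉ = 3, so 3 is optimal.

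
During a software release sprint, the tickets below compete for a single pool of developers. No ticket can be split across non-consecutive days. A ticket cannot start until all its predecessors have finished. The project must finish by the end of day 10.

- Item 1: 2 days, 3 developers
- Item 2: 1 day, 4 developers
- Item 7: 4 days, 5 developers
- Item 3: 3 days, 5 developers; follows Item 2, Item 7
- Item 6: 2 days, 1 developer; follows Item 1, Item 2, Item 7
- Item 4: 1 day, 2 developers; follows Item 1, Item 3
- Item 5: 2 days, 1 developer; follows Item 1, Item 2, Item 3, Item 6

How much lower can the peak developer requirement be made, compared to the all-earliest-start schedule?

Early-start peak: d1:12  d2:8  d3:5  d4:5  d5:6  d6:6  d7:5  d8:3  d9:1  d10:0 ⇒ 12.
Leveled (Item 1@1, Item 2@1, Item 7@2, Item 3@6, Item 6@6, Item 4@9, Item 5@9): d1:7  d2:8  d3:5  d4:5  d5:5  d6:6  d7:6  d8:5  d9:3  d10:1 ⇒ 8.
Reduction 12 − 8 = 4.

4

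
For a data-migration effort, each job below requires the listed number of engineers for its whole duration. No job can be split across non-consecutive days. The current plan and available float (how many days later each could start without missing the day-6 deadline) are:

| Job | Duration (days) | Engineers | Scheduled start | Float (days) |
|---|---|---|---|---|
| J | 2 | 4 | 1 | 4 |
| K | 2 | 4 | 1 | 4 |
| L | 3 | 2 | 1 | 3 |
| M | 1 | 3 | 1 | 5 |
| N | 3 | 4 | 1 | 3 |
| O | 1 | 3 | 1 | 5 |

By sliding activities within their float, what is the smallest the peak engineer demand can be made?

Early-start (J@1, K@1, L@1, M@1, N@1, O@1) gives peak 20: d1:20  d2:14  d3:6  d4:0  d5:0  d6:0.
Shift L→3, M→3, N→4, O→3.
Schedule J@1, K@1, L@3, M@3, N@4, O@3: d1:8  d2:8  d3:8  d4:6  d5:6  d6:4 — peak 8.

8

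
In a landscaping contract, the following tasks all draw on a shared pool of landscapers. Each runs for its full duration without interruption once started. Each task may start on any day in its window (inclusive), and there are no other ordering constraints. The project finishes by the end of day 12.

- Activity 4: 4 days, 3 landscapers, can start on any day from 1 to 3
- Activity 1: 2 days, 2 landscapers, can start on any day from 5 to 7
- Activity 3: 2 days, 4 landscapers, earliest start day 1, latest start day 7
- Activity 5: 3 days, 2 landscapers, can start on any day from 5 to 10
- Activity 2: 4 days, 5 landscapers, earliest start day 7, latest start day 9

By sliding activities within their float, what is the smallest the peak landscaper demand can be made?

Early-start (Activity 4@1, Activity 1@5, Activity 3@1, Activity 5@5, Activity 2@7) gives peak 7: d1:7  d2:7  d3:3  d4:3  d5:4  d6:4  d7:7  d8:5  d9:5  d10:5  d11:0  d12:0.
Shift Activity 4→3, Activity 1→7, Activity 2→9.
Schedule Activity 4@3, Activity 1@7, Activity 3@1, Activity 5@5, Activity 2@9: d1:4  d2:4  d3:3  d4:3  d5:5  d6:5  d7:4  d8:2  d9:5  d10:5  d11:5  d12:5 — peak 5.
Total landscaper-days = 50 over 12 days ⇒ peak ≥ ⌈50/12⌉ = 5, so 5 is optimal.

5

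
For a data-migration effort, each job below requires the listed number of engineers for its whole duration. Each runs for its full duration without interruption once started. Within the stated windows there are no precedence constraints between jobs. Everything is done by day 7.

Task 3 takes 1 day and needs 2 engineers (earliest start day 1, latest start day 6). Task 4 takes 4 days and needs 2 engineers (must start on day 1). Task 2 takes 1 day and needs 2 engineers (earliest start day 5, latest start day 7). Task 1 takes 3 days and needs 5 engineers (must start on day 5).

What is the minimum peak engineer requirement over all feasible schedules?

Schedule Task 3@1, Task 4@1, Task 2@5, Task 1@5: d1:4  d2:2  d3:2  d4:2  d5:7  d6:5  d7:5 — peak 7.
No arrangement of the 18 feasible schedules does better.

7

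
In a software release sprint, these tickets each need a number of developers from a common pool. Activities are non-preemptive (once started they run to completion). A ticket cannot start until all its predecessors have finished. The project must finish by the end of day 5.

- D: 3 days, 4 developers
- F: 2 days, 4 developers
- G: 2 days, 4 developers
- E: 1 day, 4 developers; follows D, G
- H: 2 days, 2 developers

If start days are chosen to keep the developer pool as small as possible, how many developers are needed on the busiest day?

Early-start (D@1, F@1, G@1, E@4, H@1) gives peak 14: d1:14  d2:14  d3:4  d4:4  d5:0.
Shift G→3, E→5, H→4.
Schedule D@1, F@1, G@3, E@5, H@4: d1:8  d2:8  d3:8  d4:6  d5:6 — peak 8.
Total developer-days = 36 over 5 days ⇒ peak ≥ ⌈36/5⌉ = 8, so 8 is optimal.

8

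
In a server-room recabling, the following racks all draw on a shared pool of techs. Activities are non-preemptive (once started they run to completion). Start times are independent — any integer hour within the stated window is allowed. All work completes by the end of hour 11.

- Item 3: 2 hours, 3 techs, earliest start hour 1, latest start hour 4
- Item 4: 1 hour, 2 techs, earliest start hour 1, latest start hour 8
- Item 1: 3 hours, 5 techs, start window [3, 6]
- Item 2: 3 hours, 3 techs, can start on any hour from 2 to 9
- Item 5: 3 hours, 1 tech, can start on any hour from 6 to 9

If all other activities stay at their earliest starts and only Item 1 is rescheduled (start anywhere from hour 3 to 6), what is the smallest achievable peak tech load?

6

Item 1@3: h1:5  h2:6  h3:8  h4:8  h5:5  h6:1  h7:1  h8:1  h9:0  h10:0  h11:0 → peak 8
Item 1@4: h1:5  h2:6  h3:3  h4:8  h5:5  h6:6  h7:1  h8:1  h9:0  h10:0  h11:0 → peak 8
Item 1@5: h1:5  h2:6  h3:3  h4:3  h5:5  h6:6  h7:6  h8:1  h9:0  h10:0  h11:0 → peak 6
Item 1@6: h1:5  h2:6  h3:3  h4:3  h5:0  h6:6  h7:6  h8:6  h9:0  h10:0  h11:0 → peak 6
Best is Item 1@5, peak 6.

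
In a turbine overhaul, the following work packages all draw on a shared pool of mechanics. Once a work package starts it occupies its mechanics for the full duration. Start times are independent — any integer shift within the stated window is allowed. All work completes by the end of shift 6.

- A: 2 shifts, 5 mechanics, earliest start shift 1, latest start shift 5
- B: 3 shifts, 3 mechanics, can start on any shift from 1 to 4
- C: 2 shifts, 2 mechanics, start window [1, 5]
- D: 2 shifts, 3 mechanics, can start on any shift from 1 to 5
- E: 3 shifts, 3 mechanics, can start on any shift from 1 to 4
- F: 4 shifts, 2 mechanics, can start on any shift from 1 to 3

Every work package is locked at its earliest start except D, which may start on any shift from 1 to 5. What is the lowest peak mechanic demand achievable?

15

D@1: s1:18  s2:18  s3:8  s4:2  s5:0  s6:0 → peak 18
D@2: s1:15  s2:18  s3:11  s4:2  s5:0  s6:0 → peak 18
D@3: s1:15  s2:15  s3:11  s4:5  s5:0  s6:0 → peak 15
D@4: s1:15  s2:15  s3:8  s4:5  s5:3  s6:0 → peak 15
D@5: s1:15  s2:15  s3:8  s4:2  s5:3  s6:3 → peak 15
Best is D@3, peak 15.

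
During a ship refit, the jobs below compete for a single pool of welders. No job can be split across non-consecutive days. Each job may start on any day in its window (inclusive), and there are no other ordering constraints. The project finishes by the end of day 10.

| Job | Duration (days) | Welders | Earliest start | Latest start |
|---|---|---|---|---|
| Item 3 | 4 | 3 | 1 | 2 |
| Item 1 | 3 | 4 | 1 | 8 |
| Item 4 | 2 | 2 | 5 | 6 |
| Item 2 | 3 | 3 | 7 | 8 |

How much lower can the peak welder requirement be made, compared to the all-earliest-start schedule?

1

Early-start peak: d1:7  d2:7  d3:7  d4:3  d5:2  d6:2  d7:3  d8:3  d9:3  d10:0 ⇒ 7.
Leveled (Item 3@1, Item 1@5, Item 4@5, Item 2@8): d1:3  d2:3  d3:3  d4:3  d5:6  d6:6  d7:4  d8:3  d9:3  d10:3 ⇒ 6.
Reduction 7 − 6 = 1.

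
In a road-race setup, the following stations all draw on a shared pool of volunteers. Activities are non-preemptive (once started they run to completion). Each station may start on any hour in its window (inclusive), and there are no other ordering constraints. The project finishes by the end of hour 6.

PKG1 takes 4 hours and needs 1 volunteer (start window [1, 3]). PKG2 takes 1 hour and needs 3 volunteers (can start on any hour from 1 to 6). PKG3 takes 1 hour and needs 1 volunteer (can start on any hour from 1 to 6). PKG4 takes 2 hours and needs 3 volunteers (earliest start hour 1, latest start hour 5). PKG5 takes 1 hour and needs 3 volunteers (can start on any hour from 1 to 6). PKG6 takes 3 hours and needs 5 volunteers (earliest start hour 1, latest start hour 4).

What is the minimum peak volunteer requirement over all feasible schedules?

6

Early-start (PKG1@1, PKG2@1, PKG3@1, PKG4@1, PKG5@1, PKG6@1) gives peak 16: h1:16  h2:9  h3:6  h4:1  h5:0  h6:0.
Shift PKG4→5, PKG5→5, PKG6→2.
Schedule PKG1@1, PKG2@1, PKG3@1, PKG4@5, PKG5@5, PKG6@2: h1:5  h2:6  h3:6  h4:6  h5:6  h6:3 — peak 6.
Total volunteer-hours = 32 over 6 hours ⇒ peak ≥ ⌈32/6⌉ = 6, so 6 is optimal.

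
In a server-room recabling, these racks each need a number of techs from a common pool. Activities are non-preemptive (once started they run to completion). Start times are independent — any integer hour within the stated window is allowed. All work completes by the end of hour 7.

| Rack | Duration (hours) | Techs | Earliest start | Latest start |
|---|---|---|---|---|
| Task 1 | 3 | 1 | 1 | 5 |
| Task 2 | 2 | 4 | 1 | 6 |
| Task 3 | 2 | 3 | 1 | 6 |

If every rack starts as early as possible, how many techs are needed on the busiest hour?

Early-start schedule: Task 1@1, Task 2@1, Task 3@1.
Load per hour: hour 1: 8, hour 2: 8, hour 3: 1, hour 4: 0, hour 5: 0, hour 6: 0, hour 7: 0.
Peak is 8.

8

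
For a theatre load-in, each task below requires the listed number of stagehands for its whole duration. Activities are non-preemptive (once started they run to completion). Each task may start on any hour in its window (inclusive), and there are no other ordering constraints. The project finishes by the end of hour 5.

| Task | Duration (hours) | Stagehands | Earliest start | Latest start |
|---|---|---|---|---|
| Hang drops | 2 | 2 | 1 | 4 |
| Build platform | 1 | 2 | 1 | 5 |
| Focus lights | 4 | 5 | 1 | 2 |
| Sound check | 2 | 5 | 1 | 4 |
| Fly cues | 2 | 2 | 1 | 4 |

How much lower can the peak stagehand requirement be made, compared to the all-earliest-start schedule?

Early-start peak: h1:16  h2:14  h3:5  h4:5  h5:0 ⇒ 16.
Leveled (Hang drops@1, Build platform@1, Focus lights@1, Sound check@4, Fly cues@2): h1:9  h2:9  h3:7  h4:10  h5:5 ⇒ 10.
Reduction 16 − 10 = 6.

6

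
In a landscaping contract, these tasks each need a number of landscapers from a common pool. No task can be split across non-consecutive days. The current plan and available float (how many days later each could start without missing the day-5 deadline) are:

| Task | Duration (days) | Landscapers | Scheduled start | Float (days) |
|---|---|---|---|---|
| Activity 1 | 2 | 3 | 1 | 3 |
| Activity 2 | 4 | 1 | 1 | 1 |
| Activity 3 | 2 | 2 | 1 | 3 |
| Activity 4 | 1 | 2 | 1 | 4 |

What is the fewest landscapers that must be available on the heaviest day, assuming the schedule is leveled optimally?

4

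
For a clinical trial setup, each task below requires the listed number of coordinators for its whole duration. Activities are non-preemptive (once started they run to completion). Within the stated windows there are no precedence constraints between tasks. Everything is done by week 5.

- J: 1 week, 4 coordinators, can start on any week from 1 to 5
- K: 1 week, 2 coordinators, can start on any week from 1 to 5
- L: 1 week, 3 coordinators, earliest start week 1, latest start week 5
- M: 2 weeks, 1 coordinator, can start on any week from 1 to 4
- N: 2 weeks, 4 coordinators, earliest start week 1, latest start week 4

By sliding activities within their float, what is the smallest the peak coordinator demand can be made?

4

Early-start (J@1, K@1, L@1, M@1, N@1) gives peak 14: w1:14  w2:5  w3:0  w4:0  w5:0.
Shift K→2, L→3, M→2, N→4.
Schedule J@1, K@2, L@3, M@2, N@4: w1:4  w2:3  w3:4  w4:4  w5:4 — peak 4.
Total coordinator-weeks = 19 over 5 weeks ⇒ peak ≥ ⌈19/5⌉ = 4, so 4 is optimal.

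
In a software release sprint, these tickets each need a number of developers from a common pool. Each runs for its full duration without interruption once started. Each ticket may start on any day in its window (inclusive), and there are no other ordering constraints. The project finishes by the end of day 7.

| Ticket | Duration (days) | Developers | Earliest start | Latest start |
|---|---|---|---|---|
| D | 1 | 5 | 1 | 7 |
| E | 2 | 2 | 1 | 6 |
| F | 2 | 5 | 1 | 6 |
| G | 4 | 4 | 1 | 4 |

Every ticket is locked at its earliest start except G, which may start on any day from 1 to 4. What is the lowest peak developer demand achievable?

G@1: d1:16  d2:11  d3:4  d4:4  d5:0  d6:0  d7:0 → peak 16
G@2: d1:12  d2:11  d3:4  d4:4  d5:4  d6:0  d7:0 → peak 12
G@3: d1:12  d2:7  d3:4  d4:4  d5:4  d6:4  d7:0 → peak 12
G@4: d1:12  d2:7  d3:0  d4:4  d5:4  d6:4  d7:4 → peak 12
Best is G@2, peak 12.

12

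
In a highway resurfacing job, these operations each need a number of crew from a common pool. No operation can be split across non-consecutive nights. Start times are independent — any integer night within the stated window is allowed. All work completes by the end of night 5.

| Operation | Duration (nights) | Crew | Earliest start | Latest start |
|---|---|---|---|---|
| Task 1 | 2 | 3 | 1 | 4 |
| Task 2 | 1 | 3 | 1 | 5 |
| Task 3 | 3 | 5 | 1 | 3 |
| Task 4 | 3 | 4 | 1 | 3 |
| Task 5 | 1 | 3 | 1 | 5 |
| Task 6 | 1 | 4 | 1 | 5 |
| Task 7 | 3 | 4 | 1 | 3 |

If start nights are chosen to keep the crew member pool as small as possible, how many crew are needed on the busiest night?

13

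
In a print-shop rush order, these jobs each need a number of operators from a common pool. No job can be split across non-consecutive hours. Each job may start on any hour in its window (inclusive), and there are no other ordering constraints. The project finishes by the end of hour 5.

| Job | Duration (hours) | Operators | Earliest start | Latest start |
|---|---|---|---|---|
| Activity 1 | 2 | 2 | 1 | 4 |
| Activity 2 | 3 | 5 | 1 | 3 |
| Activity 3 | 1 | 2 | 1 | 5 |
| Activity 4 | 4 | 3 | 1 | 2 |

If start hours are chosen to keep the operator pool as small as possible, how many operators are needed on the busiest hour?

8

Early-start (Activity 1@1, Activity 2@1, Activity 3@1, Activity 4@1) gives peak 12: h1:12  h2:10  h3:8  h4:3  h5:0.
Shift Activity 2→3.
Schedule Activity 1@1, Activity 2@3, Activity 3@1, Activity 4@1: h1:7  h2:5  h3:8  h4:8  h5:5 — peak 8.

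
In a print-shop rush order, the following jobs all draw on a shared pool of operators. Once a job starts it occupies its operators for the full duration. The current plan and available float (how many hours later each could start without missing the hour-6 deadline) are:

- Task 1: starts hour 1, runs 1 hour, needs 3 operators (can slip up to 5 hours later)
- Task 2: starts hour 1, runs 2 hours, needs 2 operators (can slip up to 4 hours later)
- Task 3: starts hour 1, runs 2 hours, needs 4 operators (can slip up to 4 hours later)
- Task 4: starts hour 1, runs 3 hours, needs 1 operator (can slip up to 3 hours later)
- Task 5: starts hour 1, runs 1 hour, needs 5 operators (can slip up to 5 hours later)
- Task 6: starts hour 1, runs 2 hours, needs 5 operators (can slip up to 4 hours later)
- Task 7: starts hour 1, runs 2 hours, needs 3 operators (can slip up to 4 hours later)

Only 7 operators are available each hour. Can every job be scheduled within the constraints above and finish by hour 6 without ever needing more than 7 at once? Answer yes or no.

yes

Schedule Task 1@2, Task 2@1, Task 3@5, Task 4@2, Task 5@1, Task 6@3, Task 7@5: h1:7  h2:6  h3:6  h4:6  h5:7  h6:7 — peak 7 ≤ 7.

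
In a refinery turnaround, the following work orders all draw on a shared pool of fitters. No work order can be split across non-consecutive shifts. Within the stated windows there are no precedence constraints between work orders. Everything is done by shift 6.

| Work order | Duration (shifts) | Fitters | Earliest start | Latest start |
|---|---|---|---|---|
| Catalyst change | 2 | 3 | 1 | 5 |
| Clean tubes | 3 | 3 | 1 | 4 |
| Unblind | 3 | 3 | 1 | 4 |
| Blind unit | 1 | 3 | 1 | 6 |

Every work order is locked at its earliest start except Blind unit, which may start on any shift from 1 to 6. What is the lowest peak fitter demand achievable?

Blind unit@1: s1:12  s2:9  s3:6  s4:0  s5:0  s6:0 → peak 12
Blind unit@2: s1:9  s2:12  s3:6  s4:0  s5:0  s6:0 → peak 12
Blind unit@3: s1:9  s2:9  s3:9  s4:0  s5:0  s6:0 → peak 9
Blind unit@4: s1:9  s2:9  s3:6  s4:3  s5:0  s6:0 → peak 9
Blind unit@5: s1:9  s2:9  s3:6  s4:0  s5:3  s6:0 → peak 9
Blind unit@6: s1:9  s2:9  s3:6  s4:0  s5:0  s6:3 → peak 9
Best is Blind unit@3, peak 9.

9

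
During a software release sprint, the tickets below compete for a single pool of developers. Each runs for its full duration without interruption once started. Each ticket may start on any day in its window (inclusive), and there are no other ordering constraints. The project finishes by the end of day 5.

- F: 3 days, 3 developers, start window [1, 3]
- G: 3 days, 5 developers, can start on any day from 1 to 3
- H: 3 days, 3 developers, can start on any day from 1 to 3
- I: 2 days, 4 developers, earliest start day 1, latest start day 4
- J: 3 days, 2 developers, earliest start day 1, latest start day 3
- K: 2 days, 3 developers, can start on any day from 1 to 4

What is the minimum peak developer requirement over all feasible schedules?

13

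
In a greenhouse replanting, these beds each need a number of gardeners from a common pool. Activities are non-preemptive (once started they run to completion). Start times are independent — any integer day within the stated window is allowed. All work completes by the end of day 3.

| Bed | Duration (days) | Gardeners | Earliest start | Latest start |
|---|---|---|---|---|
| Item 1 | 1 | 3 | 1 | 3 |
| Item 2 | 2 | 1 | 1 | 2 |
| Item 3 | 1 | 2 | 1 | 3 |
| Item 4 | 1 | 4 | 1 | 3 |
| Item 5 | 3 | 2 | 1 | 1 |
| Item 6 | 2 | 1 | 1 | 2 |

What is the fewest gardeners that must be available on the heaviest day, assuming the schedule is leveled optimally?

7

Early-start (Item 1@1, Item 2@1, Item 3@1, Item 4@1, Item 5@1, Item 6@1) gives peak 13: d1:13  d2:4  d3:2.
Shift Item 3→2, Item 4→3.
Schedule Item 1@1, Item 2@1, Item 3@2, Item 4@3, Item 5@1, Item 6@1: d1:7  d2:6  d3:6 — peak 7.
Total gardener-days = 19 over 3 days ⇒ peak ≥ ⌈19/3⌉ = 7, so 7 is optimal.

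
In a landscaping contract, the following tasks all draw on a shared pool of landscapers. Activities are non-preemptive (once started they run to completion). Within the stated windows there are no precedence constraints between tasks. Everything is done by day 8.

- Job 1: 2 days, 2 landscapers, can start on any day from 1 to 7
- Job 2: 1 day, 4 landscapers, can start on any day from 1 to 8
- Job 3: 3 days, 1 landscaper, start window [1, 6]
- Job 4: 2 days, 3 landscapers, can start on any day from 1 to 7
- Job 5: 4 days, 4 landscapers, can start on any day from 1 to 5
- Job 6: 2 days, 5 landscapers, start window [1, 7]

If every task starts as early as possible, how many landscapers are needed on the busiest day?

19

Early-start schedule: Job 1@1, Job 2@1, Job 3@1, Job 4@1, Job 5@1, Job 6@1.
Load per day: day 1: 19, day 2: 15, day 3: 5, day 4: 4, day 5: 0, day 6: 0, day 7: 0, day 8: 0.
Peak is 19.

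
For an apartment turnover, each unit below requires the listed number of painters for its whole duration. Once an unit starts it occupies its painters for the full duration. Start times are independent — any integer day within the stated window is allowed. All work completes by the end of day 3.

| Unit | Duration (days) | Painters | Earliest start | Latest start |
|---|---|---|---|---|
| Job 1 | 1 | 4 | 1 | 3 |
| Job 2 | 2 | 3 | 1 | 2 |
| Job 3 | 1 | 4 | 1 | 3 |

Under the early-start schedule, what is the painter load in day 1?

11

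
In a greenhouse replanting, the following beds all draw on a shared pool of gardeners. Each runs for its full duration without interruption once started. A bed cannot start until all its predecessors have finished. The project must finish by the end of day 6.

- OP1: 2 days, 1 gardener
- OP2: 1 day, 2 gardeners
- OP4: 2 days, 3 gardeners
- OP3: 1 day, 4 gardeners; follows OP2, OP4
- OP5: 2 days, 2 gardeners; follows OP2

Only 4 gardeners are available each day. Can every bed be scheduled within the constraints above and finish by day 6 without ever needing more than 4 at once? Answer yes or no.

yes

Schedule OP1@1, OP2@1, OP4@2, OP3@4, OP5@5: d1:3  d2:4  d3:3  d4:4  d5:2  d6:2 — peak 4 ≤ 4.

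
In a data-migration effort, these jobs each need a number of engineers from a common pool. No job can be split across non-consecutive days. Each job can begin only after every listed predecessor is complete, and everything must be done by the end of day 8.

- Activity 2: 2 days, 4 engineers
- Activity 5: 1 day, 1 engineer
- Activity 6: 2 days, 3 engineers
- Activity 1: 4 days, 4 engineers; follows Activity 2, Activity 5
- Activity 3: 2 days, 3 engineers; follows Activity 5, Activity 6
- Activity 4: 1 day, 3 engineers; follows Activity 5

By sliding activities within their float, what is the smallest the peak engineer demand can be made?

7

Early-start (Activity 2@1, Activity 5@1, Activity 6@1, Activity 1@3, Activity 3@3, Activity 4@2) gives peak 10: d1:8  d2:10  d3:7  d4:7  d5:4  d6:4  d7:0  d8:0.
Shift Activity 6→2, Activity 3→4, Activity 4→6.
Schedule Activity 2@1, Activity 5@1, Activity 6@2, Activity 1@3, Activity 3@4, Activity 4@6: d1:5  d2:7  d3:7  d4:7  d5:7  d6:7  d7:0  d8:0 — peak 7.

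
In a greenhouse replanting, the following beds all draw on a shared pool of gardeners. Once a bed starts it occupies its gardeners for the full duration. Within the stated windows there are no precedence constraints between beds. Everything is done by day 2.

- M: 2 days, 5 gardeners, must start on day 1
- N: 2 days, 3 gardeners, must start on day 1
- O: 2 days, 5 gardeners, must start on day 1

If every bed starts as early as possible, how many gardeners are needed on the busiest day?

Early-start schedule: M@1, N@1, O@1.
Load per day: day 1: 13, day 2: 13.
Peak is 13.

13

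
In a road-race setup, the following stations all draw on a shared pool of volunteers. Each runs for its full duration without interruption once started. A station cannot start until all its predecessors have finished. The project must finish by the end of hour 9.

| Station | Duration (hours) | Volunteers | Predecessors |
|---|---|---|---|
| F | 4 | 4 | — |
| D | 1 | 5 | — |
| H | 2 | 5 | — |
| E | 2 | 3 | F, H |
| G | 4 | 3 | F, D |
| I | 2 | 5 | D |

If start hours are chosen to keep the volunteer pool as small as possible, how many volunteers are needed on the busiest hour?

9

Early-start (F@1, D@1, H@1, E@5, G@5, I@2) gives peak 14: h1:14  h2:14  h3:9  h4:4  h5:6  h6:6  h7:3  h8:3  h9:0.
Shift H→2, I→7.
Schedule F@1, D@1, H@2, E@5, G@5, I@7: h1:9  h2:9  h3:9  h4:4  h5:6  h6:6  h7:8  h8:8  h9:0 — peak 9.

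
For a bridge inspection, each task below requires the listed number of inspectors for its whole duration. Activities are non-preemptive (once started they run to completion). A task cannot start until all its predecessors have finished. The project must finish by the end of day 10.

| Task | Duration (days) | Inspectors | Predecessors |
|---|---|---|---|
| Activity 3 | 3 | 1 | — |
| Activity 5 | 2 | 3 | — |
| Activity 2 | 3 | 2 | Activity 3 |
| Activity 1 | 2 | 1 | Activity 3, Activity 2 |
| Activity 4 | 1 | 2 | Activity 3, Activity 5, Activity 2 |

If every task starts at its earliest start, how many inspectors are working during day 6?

At early start, day 6 has: Activity 2.
Demand: 2 = 2.

2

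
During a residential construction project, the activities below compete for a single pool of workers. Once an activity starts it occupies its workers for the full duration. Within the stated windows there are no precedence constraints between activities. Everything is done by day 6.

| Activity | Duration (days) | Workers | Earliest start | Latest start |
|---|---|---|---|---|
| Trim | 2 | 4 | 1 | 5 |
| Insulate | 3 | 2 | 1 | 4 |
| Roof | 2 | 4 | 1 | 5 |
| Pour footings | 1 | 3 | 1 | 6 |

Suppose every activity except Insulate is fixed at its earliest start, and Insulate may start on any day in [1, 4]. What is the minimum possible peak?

11

Insulate@1: d1:13  d2:10  d3:2  d4:0  d5:0  d6:0 → peak 13
Insulate@2: d1:11  d2:10  d3:2  d4:2  d5:0  d6:0 → peak 11
Insulate@3: d1:11  d2:8  d3:2  d4:2  d5:2  d6:0 → peak 11
Insulate@4: d1:11  d2:8  d3:0  d4:2  d5:2  d6:2 → peak 11
Best is Insulate@2, peak 11.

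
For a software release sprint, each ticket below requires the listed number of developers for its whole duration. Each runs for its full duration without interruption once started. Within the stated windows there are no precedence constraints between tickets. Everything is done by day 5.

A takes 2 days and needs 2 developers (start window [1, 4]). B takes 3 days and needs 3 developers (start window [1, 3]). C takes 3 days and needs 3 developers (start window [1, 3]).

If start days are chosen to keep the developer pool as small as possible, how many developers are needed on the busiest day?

Early-start (A@1, B@1, C@1) gives peak 8: d1:8  d2:8  d3:6  d4:0  d5:0.
Shift C→3.
Schedule A@1, B@1, C@3: d1:5  d2:5  d3:6  d4:3  d5:3 — peak 6.

6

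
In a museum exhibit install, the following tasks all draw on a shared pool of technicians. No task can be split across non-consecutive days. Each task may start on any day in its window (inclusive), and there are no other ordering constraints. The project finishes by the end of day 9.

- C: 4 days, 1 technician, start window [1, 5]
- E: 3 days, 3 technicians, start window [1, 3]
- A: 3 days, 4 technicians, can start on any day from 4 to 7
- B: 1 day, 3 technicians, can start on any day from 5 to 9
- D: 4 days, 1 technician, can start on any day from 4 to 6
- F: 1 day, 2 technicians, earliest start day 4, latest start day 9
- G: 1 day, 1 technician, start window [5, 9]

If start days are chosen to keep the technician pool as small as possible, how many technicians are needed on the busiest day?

5

Early-start (C@1, E@1, A@4, B@5, D@4, F@4, G@5) gives peak 9: d1:4  d2:4  d3:4  d4:8  d5:9  d6:5  d7:1  d8:0  d9:0.
Shift B→7, D→5, F→8, G→7.
Schedule C@1, E@1, A@4, B@7, D@5, F@8, G@7: d1:4  d2:4  d3:4  d4:5  d5:5  d6:5  d7:5  d8:3  d9:0 — peak 5.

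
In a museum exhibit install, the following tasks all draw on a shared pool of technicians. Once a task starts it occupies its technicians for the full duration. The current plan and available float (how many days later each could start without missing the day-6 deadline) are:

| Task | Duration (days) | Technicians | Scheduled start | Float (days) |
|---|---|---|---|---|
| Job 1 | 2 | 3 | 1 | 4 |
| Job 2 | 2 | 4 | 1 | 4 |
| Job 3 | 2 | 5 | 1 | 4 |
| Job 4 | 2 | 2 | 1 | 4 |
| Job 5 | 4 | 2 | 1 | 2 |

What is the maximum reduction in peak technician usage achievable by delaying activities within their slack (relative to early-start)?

Early-start peak: d1:16  d2:16  d3:2  d4:2  d5:0  d6:0 ⇒ 16.
Leveled (Job 1@1, Job 2@1, Job 3@3, Job 4@5, Job 5@3): d1:7  d2:7  d3:7  d4:7  d5:4  d6:4 ⇒ 7.
Reduction 16 − 7 = 9.

9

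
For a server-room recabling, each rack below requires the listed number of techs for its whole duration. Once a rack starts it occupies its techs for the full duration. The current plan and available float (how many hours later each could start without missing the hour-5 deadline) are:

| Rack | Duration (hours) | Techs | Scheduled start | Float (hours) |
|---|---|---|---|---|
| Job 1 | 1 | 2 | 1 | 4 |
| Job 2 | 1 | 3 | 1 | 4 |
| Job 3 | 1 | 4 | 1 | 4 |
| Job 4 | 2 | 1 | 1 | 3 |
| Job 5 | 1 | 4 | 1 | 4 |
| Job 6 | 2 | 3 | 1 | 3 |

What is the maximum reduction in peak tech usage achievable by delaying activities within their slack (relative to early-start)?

Early-start peak: h1:17  h2:4  h3:0  h4:0  h5:0 ⇒ 17.
Leveled (Job 1@1, Job 2@1, Job 3@2, Job 4@2, Job 5@3, Job 6@4): h1:5  h2:5  h3:5  h4:3  h5:3 ⇒ 5.
Reduction 17 − 5 = 12.

12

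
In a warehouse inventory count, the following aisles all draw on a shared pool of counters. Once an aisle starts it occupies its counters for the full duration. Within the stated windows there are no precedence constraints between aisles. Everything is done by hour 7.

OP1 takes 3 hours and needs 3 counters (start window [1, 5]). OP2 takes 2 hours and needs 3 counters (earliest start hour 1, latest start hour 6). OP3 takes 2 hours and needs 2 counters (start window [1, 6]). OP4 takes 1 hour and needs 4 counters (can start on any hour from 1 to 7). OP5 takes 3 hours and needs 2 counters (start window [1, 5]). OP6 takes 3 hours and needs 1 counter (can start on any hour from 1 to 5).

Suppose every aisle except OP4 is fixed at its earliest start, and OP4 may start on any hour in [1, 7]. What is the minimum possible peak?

11

OP4@1: h1:15  h2:11  h3:6  h4:0  h5:0  h6:0  h7:0 → peak 15
OP4@2: h1:11  h2:15  h3:6  h4:0  h5:0  h6:0  h7:0 → peak 15
OP4@3: h1:11  h2:11  h3:10  h4:0  h5:0  h6:0  h7:0 → peak 11
OP4@4: h1:11  h2:11  h3:6  h4:4  h5:0  h6:0  h7:0 → peak 11
OP4@5: h1:11  h2:11  h3:6  h4:0  h5:4  h6:0  h7:0 → peak 11
OP4@6: h1:11  h2:11  h3:6  h4:0  h5:0  h6:4  h7:0 → peak 11
OP4@7: h1:11  h2:11  h3:6  h4:0  h5:0  h6:0  h7:4 → peak 11
Best is OP4@3, peak 11.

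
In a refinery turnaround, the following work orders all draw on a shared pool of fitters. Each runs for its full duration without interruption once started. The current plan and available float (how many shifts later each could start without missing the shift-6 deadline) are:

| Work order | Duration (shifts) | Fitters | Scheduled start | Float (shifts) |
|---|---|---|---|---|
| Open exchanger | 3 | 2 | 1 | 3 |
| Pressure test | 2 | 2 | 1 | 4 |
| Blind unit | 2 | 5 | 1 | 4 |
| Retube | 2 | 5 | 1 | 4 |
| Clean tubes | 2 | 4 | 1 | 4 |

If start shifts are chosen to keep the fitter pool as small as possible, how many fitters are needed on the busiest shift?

Early-start (Open exchanger@1, Pressure test@1, Blind unit@1, Retube@1, Clean tubes@1) gives peak 18: s1:18  s2:18  s3:2  s4:0  s5:0  s6:0.
Shift Pressure test→4, Retube→3, Clean tubes→5.
Schedule Open exchanger@1, Pressure test@4, Blind unit@1, Retube@3, Clean tubes@5: s1:7  s2:7  s3:7  s4:7  s5:6  s6:4 — peak 7.
Total fitter-shifts = 38 over 6 shifts ⇒ peak ≥ ⌈38/6⌉ = 7, so 7 is optimal.

7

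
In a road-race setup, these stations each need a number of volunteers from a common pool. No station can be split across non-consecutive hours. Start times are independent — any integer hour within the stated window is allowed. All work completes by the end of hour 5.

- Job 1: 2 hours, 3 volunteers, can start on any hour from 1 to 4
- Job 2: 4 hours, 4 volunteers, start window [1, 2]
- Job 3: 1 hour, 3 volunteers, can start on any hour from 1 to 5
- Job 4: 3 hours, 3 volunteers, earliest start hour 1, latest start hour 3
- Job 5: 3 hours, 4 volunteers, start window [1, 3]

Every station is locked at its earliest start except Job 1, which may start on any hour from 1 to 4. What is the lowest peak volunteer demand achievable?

Job 1@1: h1:17  h2:14  h3:11  h4:4  h5:0 → peak 17
Job 1@2: h1:14  h2:14  h3:14  h4:4  h5:0 → peak 14
Job 1@3: h1:14  h2:11  h3:14  h4:7  h5:0 → peak 14
Job 1@4: h1:14  h2:11  h3:11  h4:7  h5:3 → peak 14
Best is Job 1@2, peak 14.

14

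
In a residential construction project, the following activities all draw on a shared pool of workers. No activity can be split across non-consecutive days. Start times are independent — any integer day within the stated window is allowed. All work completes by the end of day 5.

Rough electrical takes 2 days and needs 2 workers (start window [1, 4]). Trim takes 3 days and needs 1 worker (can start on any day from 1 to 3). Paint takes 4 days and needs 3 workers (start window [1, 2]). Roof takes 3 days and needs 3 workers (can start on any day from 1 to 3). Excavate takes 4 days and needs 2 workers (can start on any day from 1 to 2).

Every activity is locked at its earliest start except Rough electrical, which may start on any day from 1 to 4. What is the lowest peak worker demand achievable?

9

Rough electrical@1: d1:11  d2:11  d3:9  d4:5  d5:0 → peak 11
Rough electrical@2: d1:9  d2:11  d3:11  d4:5  d5:0 → peak 11
Rough electrical@3: d1:9  d2:9  d3:11  d4:7  d5:0 → peak 11
Rough electrical@4: d1:9  d2:9  d3:9  d4:7  d5:2 → peak 9
Best is Rough electrical@4, peak 9.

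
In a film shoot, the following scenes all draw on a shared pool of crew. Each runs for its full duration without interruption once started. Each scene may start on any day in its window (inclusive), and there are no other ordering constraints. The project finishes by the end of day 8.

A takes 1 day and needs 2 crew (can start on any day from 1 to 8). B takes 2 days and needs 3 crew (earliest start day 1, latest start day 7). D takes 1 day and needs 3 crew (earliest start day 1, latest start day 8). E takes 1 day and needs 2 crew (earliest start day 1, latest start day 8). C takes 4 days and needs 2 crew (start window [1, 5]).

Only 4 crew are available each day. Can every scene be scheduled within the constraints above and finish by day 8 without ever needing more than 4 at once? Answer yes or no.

Schedule A@1, B@2, D@4, E@1, C@5: d1:4  d2:3  d3:3  d4:3  d5:2  d6:2  d7:2  d8:2 — peak 4 ≤ 4.

yes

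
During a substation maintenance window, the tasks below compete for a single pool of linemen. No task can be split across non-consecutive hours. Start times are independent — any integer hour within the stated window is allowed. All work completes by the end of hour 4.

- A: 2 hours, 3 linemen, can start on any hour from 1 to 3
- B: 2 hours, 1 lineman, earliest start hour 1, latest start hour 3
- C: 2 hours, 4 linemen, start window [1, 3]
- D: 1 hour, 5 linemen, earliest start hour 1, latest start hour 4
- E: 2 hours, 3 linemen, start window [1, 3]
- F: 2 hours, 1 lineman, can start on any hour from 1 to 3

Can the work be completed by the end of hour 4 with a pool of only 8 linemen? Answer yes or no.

The minimum achievable peak is 9; 8 < 9, so no feasible schedule stays within the cap.

no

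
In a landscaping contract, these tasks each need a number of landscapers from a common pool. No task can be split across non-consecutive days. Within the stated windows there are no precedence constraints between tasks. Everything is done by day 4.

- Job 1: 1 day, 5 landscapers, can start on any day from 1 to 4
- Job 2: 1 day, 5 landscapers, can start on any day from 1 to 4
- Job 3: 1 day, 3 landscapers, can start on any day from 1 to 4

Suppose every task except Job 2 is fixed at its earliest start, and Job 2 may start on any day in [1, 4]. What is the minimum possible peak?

Job 2@1: d1:13  d2:0  d3:0  d4:0 → peak 13
Job 2@2: d1:8  d2:5  d3:0  d4:0 → peak 8
Job 2@3: d1:8  d2:0  d3:5  d4:0 → peak 8
Job 2@4: d1:8  d2:0  d3:0  d4:5 → peak 8
Best is Job 2@2, peak 8.

8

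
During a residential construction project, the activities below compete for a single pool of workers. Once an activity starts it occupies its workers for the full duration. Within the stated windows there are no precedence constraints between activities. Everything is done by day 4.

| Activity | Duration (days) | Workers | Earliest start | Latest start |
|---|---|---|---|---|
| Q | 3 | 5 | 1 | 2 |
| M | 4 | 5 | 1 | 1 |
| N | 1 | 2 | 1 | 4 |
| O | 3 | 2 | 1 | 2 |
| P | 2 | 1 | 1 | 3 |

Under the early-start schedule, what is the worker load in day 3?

At early start, day 3 has: Q, M, O.
Demand: 5 + 5 + 2 = 12.

12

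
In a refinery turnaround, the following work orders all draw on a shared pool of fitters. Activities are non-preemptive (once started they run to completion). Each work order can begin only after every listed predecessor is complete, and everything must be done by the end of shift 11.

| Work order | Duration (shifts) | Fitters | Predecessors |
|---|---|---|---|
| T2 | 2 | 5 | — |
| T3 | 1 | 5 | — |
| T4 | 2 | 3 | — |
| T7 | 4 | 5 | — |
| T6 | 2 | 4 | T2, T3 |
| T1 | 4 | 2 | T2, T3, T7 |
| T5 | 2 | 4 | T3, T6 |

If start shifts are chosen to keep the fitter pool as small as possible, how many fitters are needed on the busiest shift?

Early-start (T2@1, T3@1, T4@1, T7@1, T6@3, T1@5, T5@5) gives peak 18: s1:18  s2:13  s3:9  s4:9  s5:6  s6:6  s7:2  s8:2  s9:0  s10:0  s11:0.
Shift T3→3, T7→4, T6→8, T1→8, T5→10.
Schedule T2@1, T3@3, T4@1, T7@4, T6@8, T1@8, T5@10: s1:8  s2:8  s3:5  s4:5  s5:5  s6:5  s7:5  s8:6  s9:6  s10:6  s11:6 — peak 8.

8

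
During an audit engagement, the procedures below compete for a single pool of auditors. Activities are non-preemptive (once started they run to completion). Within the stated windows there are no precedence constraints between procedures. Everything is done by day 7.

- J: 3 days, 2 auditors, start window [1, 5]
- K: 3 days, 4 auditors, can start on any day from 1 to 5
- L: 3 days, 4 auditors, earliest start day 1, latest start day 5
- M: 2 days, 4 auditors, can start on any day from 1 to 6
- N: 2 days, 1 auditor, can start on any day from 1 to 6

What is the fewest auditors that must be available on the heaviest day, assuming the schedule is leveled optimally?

Early-start (J@1, K@1, L@1, M@1, N@1) gives peak 15: d1:15  d2:15  d3:10  d4:0  d5:0  d6:0  d7:0.
Shift L→4, M→4.
Schedule J@1, K@1, L@4, M@4, N@1: d1:7  d2:7  d3:6  d4:8  d5:8  d6:4  d7:0 — peak 8.

8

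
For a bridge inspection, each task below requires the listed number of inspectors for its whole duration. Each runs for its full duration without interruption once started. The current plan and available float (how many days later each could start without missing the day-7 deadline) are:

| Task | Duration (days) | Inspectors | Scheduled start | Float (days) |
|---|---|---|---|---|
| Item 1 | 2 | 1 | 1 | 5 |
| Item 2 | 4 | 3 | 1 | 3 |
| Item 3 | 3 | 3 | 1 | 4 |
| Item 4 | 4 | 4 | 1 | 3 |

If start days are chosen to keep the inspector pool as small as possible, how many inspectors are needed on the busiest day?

7

Early-start (Item 1@1, Item 2@1, Item 3@1, Item 4@1) gives peak 11: d1:11  d2:11  d3:10  d4:7  d5:0  d6:0  d7:0.
Shift Item 4→4.
Schedule Item 1@1, Item 2@1, Item 3@1, Item 4@4: d1:7  d2:7  d3:6  d4:7  d5:4  d6:4  d7:4 — peak 7.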